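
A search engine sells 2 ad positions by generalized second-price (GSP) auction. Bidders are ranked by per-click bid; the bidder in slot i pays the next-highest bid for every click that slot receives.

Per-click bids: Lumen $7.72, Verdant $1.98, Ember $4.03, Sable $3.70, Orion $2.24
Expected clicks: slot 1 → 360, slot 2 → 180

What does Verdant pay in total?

Sorting advertisers: $7.72 (Lumen) > $4.03 (Ember) > $3.70 (Sable) > …
Verdant ranks below slot 2 → no slot, pays nothing.

Verdant pays $0.00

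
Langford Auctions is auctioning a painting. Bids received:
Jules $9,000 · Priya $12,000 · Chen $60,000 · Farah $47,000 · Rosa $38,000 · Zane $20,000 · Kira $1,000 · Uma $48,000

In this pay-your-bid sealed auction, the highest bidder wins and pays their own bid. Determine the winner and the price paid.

Chen pays $60,000

Pay-your-bid sealed auction: the highest bidder wins and pays their own bid.
Sorting bids: 60,000 (Chen) > 48,000 (Uma) > 47,000 (Farah) > 38,000 (Rosa) > 20,000 (Zane) > 12,000 (Priya) > …
First-price: Chen pays what they bid, $60,000.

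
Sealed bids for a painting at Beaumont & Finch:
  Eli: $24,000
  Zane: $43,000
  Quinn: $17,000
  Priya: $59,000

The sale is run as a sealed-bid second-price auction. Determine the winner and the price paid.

Bids ranked: 59,000 (Priya) > 43,000 (Zane) > 24,000 (Eli) > 17,000 (Quinn)
Priya is highest; pays the second-highest bid, $43,000.

Priya pays $43,000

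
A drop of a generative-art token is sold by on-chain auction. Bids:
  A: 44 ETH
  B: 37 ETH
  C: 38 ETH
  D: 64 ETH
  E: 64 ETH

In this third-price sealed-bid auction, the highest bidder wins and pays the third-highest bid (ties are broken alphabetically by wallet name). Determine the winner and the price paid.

Sorting bids: 64 (D) > 64 (E) > 44 (A) > 38 (C) > 37 (B)
Tie at 64 ETH → D wins by tie-break.
D wins; payment is bid #3 in the ranking = 44 ETH.

D pays 44 ETH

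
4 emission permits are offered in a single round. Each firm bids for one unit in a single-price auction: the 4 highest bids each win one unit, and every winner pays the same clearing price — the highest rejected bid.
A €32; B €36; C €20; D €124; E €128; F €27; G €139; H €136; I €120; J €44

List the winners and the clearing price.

G, H, E, D; each pays €120

Bids ranked high→low: 139 (G), 136 (H), 128 (E), 124 (D), 120 (I), 44 (J), …
Top 4: G, H, E, D.
First losing bid is I's €120, which sets the uniform price.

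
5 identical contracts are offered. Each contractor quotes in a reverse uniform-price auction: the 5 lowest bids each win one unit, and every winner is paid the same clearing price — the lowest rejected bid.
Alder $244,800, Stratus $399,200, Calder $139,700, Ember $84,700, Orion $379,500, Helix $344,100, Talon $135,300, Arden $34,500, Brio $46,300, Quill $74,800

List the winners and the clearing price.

Arden, Brio, Quill, Ember, Talon; each is paid $139,700

Sorting: 34,500 (Arden), 46,300 (Brio), 74,800 (Quill), 84,700 (Ember), 135,300 (Talon), 139,700 (Calder), 244,800 (Alder), …
The 5 lowest are Arden, Brio, Quill, Ember, Talon.
First losing bid is Calder's $139,700, which sets the uniform price.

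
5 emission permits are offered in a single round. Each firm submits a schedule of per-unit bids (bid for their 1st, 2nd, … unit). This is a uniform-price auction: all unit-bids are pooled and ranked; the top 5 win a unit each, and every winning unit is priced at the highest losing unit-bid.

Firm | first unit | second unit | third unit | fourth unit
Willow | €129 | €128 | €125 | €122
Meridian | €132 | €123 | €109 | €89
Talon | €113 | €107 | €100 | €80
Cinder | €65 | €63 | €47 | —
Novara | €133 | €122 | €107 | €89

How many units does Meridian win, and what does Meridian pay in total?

Meridian: 1 unit, pays €123

All unit-bids, highest first — top 5: 133 (Novara-1), 132 (Meridian-1), 129 (Willow-1), 128 (Willow-2), 125 (Willow-3)
The (k+1)-th unit-bid is €123.
Meridian wins 1 unit(s) at €123 each.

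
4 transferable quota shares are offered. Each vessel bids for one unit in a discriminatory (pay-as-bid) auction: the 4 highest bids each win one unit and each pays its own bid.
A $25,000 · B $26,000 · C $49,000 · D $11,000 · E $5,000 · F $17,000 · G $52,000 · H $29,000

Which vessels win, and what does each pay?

Sorting: 52,000 (G), 49,000 (C), 29,000 (H), 26,000 (B), 25,000 (A), 17,000 (F), …
Top 4: G, C, H, B.
Each winner pays its own bid: G $52,000, C $49,000, H $29,000, B $26,000.

G $52,000, C $49,000, H $29,000, B $26,000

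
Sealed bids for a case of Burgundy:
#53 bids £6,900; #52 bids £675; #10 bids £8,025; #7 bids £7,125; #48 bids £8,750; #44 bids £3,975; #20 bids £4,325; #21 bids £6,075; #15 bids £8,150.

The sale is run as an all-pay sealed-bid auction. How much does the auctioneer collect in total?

Total revenue: £54,000

Bids in order: 8,750 (#48) > 8,150 (#15) > 8,025 (#10) > 7,125 (#7) > 6,900 (#53) > 6,075 (#21) > …
#48 wins with the top bid; all bids are sunk regardless.
Every bidder forfeits their bid regardless of winning.
Revenue = 6,900 + 675 + 8,025 + 7,125 + 8,750 + 3,975 + 4,325 + 6,075 + 8,150 = £54,000.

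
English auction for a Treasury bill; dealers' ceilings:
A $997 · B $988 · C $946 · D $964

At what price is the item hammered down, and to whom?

Rule: the price rises until one bidder remains; the winner pays the price at which the last rival dropped out.
Limits ranked: 997 (A) > 988 (B) > 964 (D) > 946 (C)
B is the last rival to drop out, at $988; A remains and wins at that price.

A wins at $988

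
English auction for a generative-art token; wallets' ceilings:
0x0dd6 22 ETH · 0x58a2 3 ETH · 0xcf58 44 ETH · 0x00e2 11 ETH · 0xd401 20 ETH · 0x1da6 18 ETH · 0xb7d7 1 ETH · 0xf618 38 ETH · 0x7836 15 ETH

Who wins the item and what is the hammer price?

Limits in order: 44 (0xcf58) > 38 (0xf618) > 22 (0x0dd6) > 20 (0xd401) > 18 (0x1da6) > 15 (0x7836) > …
Bidding ends when 0xf618 exits at 38 ETH; 0xcf58 takes it.

0xcf58 wins at 38 ETH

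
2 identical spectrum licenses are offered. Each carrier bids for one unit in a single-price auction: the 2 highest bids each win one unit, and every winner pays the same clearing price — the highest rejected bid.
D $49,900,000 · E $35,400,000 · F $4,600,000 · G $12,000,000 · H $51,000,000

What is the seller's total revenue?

Total revenue: $70,800,000

Bids ranked high→low: 51,000,000 (H), 49,900,000 (D), 35,400,000 (E), 12,000,000 (G), …
The 2 highest are H, D.
Clearing price = highest rejected bid = $35,400,000.
Total revenue = 2 × $35,400,000 = $70,800,000.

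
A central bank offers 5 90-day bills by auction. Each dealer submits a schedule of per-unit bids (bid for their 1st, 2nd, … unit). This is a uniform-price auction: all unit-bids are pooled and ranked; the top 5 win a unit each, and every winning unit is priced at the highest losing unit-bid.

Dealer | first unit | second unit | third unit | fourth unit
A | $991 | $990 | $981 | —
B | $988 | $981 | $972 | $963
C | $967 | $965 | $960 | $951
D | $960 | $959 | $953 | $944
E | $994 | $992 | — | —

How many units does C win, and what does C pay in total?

C: 0 units, pays $0

Pooled unit-bids ranked (top 5): 994 (E-1), 992 (E-2), 991 (A-1), 990 (A-2), 988 (B-1)
Highest rejected unit-bid = $981.
C wins 0 unit(s) at $981 each.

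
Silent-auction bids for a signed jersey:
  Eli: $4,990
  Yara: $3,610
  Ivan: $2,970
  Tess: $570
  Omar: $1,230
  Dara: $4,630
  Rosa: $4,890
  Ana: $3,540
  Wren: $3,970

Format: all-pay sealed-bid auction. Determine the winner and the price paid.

Rule: the highest bidder wins the item, but every bidder pays their own bid.
Bids ranked: 4,990 (Eli) > 4,890 (Rosa) > 4,630 (Dara) > 3,970 (Wren) > 3,610 (Yara) > 3,540 (Ana) > …
Eli wins with the top bid; all bids are sunk regardless.

Eli pays $4,990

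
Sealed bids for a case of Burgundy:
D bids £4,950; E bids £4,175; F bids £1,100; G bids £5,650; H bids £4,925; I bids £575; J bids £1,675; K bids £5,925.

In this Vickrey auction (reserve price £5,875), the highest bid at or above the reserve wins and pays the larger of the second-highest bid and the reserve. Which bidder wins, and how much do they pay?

Rule: the highest bid at or above the reserve wins and pays the larger of the second-highest bid and the reserve.
Bids in order: 5,925 (K) > 5,650 (G) > 4,950 (D) > 4,925 (H) > 4,175 (E) > 1,675 (J) > …
K has the top bid at or above the reserve (£5,925).
max(second-highest £5,650, reserve £5,875) = £5,875.

K pays £5,875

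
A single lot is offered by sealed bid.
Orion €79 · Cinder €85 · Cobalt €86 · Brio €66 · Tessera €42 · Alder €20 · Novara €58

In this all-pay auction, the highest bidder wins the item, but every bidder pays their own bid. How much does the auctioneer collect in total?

Total revenue: €436

Bids in order: 86 (Cobalt) > 85 (Cinder) > 79 (Orion) > 66 (Brio) > 58 (Novara) > 42 (Tessera) > …
Cobalt wins with the top bid; all bids are sunk regardless.
Every bidder forfeits their bid regardless of winning.
Revenue = 79 + 85 + 86 + 66 + 42 + 20 + 58 = €436.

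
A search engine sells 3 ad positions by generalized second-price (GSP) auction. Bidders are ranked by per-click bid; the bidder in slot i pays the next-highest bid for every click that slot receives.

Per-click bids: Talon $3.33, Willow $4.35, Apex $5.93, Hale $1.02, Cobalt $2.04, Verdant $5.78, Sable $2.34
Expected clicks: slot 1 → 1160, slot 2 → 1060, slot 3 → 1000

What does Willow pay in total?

Ranked by bid: $5.93 (Apex) > $5.78 (Verdant) > $4.35 (Willow) > $3.33 (Talon) > …
Willow holds slot 3 → pays next bid $3.33 × 1000 clicks = $3330.00.

Willow pays $3330.00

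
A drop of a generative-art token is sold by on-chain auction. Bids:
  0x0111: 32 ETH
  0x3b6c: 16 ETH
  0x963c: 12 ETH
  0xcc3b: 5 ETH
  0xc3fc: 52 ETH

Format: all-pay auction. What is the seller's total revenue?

Sorting bids: 52 (0xc3fc) > 32 (0x0111) > 16 (0x3b6c) > 12 (0x963c) > 5 (0xcc3b)
Every bidder forfeits their bid regardless of winning.
Revenue = 32 + 16 + 12 + 5 + 52 = 117 ETH.

Total revenue: 117 ETH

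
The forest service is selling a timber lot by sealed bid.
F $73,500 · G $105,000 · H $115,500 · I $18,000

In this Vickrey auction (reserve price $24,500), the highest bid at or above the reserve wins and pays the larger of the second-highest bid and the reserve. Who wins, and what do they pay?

H pays $105,000

Bids in order: 115,500 (H) > 105,000 (G) > 73,500 (F) > 18,000 (I)
Highest eligible bid: H at $115,500.
max(second-highest $105,000, reserve $24,500) = $105,000; the reserve does not bind.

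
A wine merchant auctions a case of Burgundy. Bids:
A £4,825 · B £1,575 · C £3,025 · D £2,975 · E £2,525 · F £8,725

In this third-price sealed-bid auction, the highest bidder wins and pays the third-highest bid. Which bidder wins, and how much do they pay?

F pays £3,025

Sorting bids: 8,725 (F) > 4,825 (A) > 3,025 (C) > 2,975 (D) > 2,525 (E) > 1,575 (B)
F wins; payment is bid #3 in the ranking = £3,025.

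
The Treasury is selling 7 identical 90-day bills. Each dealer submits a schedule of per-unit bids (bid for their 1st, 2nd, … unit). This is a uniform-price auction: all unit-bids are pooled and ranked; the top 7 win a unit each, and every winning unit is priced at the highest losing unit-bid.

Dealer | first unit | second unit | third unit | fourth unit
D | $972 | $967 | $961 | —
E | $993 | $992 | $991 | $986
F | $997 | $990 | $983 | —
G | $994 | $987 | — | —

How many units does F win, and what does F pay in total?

F: 2 units, pays $1,972

Pooled unit-bids ranked (top 7): 997 (F-1), 994 (G-1), 993 (E-1), 992 (E-2), 991 (E-3), 990 (F-2), 987 (G-2)
The (k+1)-th unit-bid is $986.
F wins 2 unit(s) at $986 each.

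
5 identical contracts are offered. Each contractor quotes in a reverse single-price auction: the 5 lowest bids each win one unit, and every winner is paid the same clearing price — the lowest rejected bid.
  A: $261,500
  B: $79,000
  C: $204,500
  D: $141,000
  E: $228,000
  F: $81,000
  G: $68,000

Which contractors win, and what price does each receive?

G, B, F, D, C; each is paid $228,000

Bids ranked low→high: 68,000 (G), 79,000 (B), 81,000 (F), 141,000 (D), 204,500 (C), 228,000 (E), 261,500 (A)
Winners (5 units): G, B, F, D, C.
Clearing price = lowest rejected bid = $228,000.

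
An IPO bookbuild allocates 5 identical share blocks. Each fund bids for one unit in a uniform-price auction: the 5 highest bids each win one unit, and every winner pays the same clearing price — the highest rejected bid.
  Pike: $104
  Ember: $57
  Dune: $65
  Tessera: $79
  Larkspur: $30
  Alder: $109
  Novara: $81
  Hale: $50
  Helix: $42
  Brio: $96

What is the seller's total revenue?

Total revenue: $325

Bids ranked high→low: 109 (Alder), 104 (Pike), 96 (Brio), 81 (Novara), 79 (Tessera), 65 (Dune), 57 (Ember), …
The 5 highest are Alder, Pike, Brio, Novara, Tessera.
Clearing price = highest rejected bid = $65.
Total revenue = 5 × $65 = $325.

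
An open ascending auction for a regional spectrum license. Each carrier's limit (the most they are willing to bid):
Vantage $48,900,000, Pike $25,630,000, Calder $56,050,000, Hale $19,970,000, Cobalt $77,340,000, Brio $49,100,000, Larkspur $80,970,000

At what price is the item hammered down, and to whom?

Rule: the price rises until one bidder remains; the winner pays the price at which the last rival dropped out.
Limits in order: 80,970,000 (Larkspur) > 77,340,000 (Cobalt) > 56,050,000 (Calder) > 49,100,000 (Brio) > 48,900,000 (Vantage) > 25,630,000 (Pike) > …
Cobalt is the last rival to drop out, at $77,340,000; Larkspur remains and wins at that price.

Larkspur wins at $77,340,000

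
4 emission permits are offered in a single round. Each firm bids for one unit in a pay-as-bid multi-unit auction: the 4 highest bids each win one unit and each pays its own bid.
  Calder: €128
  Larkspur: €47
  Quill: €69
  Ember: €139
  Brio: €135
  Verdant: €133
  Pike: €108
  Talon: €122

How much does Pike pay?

Pike pays €0

Ordering the bids: 139 (Ember), 135 (Brio), 133 (Verdant), 128 (Calder), 122 (Talon), 108 (Pike), …
Top 4: Ember, Brio, Verdant, Calder.
Pike does not win → €0.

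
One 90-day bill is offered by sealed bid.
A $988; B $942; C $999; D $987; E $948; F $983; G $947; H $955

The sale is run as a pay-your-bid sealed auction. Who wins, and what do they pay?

C pays $999

Rule: the highest bidder wins and pays their own bid.
Bids in order: 999 (C) > 988 (A) > 987 (D) > 983 (F) > 955 (H) > 948 (E) > …
C has the highest bid and pays exactly that: $999.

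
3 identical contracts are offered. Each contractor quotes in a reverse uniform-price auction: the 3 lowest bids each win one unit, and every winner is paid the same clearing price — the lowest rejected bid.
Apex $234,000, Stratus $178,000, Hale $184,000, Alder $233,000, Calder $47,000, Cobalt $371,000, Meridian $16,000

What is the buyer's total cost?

Total cost: $552,000

Ordering the bids: 16,000 (Meridian), 47,000 (Calder), 178,000 (Stratus), 184,000 (Hale), 233,000 (Alder), …
Winners (3 units): Meridian, Calder, Stratus.
First losing bid is Hale's $184,000, which sets the uniform price.
Total cost = 3 × $184,000 = $552,000.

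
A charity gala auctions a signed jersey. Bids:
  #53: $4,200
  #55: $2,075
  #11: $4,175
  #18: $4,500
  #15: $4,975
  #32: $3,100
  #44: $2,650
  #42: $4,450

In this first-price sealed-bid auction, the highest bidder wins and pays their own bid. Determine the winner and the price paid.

Bids in order: 4,975 (#15) > 4,500 (#18) > 4,450 (#42) > 4,200 (#53) > 4,175 (#11) > 3,100 (#32) > …
#15 is highest → pays own bid, $4,975.

#15 pays $4,975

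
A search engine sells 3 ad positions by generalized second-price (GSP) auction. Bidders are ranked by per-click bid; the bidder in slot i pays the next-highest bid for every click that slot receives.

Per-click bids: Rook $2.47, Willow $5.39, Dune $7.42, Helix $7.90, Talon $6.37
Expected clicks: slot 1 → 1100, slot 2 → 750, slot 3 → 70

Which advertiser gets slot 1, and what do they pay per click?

Per-click bids in order: $7.90 (Helix) > $7.42 (Dune) > $6.37 (Talon) > $5.39 (Willow) > …
Slot 1 goes to the first-ranked bidder, Helix, who pays the next bid down: $7.42/click.

Helix; $7.42 per click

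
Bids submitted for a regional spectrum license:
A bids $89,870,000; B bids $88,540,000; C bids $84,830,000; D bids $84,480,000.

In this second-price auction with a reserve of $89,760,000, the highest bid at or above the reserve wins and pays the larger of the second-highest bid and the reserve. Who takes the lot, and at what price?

A pays $89,760,000

Bids ranked: 89,870,000 (A) > 88,540,000 (B) > 84,830,000 (C) > 84,480,000 (D)
Highest eligible bid: A at $89,870,000.
Second-highest bid $88,540,000 is below the reserve $89,760,000, so the reserve binds → payment $89,760,000.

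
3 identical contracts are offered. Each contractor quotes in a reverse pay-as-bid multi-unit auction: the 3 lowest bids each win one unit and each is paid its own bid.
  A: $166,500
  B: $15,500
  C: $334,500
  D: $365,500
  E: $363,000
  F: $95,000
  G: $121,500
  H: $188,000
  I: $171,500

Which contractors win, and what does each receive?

B $15,500, F $95,000, G $121,500

Sorting: 15,500 (B), 95,000 (F), 121,500 (G), 166,500 (A), 171,500 (I), …
Lowest 3: B, F, G.
Each winner is paid its own bid: B $15,500, F $95,000, G $121,500.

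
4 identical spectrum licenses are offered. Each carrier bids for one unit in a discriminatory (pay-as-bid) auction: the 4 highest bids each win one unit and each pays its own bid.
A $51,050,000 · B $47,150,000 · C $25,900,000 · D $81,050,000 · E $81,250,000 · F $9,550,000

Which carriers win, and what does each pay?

Bids ranked high→low: 81,250,000 (E), 81,050,000 (D), 51,050,000 (A), 47,150,000 (B), 25,900,000 (C), 9,550,000 (F)
Top 4: E, D, A, B.
Each winner pays its own bid: E $81,250,000, D $81,050,000, A $51,050,000, B $47,150,000.

E $81,250,000, D $81,050,000, A $51,050,000, B $47,150,000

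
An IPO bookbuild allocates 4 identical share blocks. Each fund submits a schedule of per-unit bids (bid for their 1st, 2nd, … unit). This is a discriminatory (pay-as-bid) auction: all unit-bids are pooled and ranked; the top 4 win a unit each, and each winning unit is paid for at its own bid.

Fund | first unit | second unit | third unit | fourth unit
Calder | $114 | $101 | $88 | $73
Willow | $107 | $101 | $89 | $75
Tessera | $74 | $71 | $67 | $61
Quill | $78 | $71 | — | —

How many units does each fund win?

Calder 2, Willow 2

Merging the schedules and taking the best 4: 114 (Calder-1), 107 (Willow-1), 101 (Calder-2), 101 (Willow-2)
Next rejected bid: $89 (not a price — pay-as-bid).
Allocation: Calder 2, Willow 2.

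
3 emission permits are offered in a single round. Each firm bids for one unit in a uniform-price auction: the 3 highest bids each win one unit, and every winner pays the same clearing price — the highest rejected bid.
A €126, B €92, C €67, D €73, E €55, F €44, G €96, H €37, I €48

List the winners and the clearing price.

A, G, B; each pays €73

Sorting: 126 (A), 96 (G), 92 (B), 73 (D), 67 (C), …
The 3 highest are A, G, B.
Highest unsuccessful bid: €73 → clearing price.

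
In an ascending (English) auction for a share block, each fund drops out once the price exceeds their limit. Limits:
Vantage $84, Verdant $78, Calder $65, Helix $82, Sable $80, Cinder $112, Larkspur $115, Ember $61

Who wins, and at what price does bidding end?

Limits in order: 115 (Larkspur) > 112 (Cinder) > 84 (Vantage) > 82 (Helix) > 80 (Sable) > 78 (Verdant) > …
Cinder is the last rival to drop out, at $112; Larkspur remains and wins at that price.

Larkspur wins at $112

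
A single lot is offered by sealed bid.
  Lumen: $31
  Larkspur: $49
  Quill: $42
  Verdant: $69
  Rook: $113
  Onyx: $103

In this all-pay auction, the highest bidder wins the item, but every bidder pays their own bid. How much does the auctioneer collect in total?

Total revenue: $407

Bids ranked: 113 (Rook) > 103 (Onyx) > 69 (Verdant) > 49 (Larkspur) > 42 (Quill) > 31 (Lumen)
Every bidder forfeits their bid regardless of winning.
Revenue = 31 + 49 + 42 + 69 + 113 + 103 = $407.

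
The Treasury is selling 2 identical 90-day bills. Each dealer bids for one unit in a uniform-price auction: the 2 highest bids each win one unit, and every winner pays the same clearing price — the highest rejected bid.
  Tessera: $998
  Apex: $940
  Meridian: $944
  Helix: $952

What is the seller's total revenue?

Total revenue: $1,888

Bids ranked high→low: 998 (Tessera), 952 (Helix), 944 (Meridian), 940 (Apex)
Top 2: Tessera, Helix.
Clearing price = highest rejected bid = $944.
Total revenue = 2 × $944 = $1,888.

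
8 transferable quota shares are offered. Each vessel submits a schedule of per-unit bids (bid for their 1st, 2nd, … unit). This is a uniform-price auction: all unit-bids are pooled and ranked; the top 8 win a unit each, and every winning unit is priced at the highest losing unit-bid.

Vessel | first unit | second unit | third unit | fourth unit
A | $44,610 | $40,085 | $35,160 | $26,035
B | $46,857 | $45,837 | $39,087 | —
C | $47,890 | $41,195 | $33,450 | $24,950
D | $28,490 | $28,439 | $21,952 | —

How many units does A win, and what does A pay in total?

Pooled unit-bids ranked (top 8): 47,890 (C-1), 46,857 (B-1), 45,837 (B-2), 44,610 (A-1), 41,195 (C-2), 40,085 (A-2), 39,087 (B-3), 35,160 (A-3)
The (k+1)-th unit-bid is $33,450.
A wins 3 unit(s) at $33,450 each.

A: 3 units, pays $100,350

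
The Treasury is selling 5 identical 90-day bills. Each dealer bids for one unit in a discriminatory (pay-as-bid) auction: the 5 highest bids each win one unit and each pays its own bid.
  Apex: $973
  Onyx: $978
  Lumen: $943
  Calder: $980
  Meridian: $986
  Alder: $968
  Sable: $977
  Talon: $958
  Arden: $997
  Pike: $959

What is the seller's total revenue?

Total revenue: $4,918

Sorting: 997 (Arden), 986 (Meridian), 980 (Calder), 978 (Onyx), 977 (Sable), 973 (Apex), 968 (Alder), …
Top 5: Arden, Meridian, Calder, Onyx, Sable.
Total revenue = 997 + 986 + 980 + 978 + 977 = $4,918.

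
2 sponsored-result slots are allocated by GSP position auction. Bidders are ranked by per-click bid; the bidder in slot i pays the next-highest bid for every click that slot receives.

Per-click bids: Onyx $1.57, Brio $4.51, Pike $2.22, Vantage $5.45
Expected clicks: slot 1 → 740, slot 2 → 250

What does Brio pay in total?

Sorting advertisers: $5.45 (Vantage) > $4.51 (Brio) > $2.22 (Pike) > …
Brio holds slot 2 → pays next bid $2.22 × 250 clicks = $555.00.

Brio pays $555.00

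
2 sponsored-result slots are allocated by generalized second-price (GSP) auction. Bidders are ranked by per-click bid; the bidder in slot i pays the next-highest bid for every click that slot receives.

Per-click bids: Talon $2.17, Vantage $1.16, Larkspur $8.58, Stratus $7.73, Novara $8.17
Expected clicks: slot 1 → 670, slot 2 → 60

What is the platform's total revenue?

Total revenue: $5937.70

Per-click bids in order: $8.58 (Larkspur) > $8.17 (Novara) > $7.73 (Stratus) > …
Slot 1: Larkspur pays $8.17 × 670 = $5473.90
Slot 2: Novara pays $7.73 × 60 = $463.80
Total = $5937.70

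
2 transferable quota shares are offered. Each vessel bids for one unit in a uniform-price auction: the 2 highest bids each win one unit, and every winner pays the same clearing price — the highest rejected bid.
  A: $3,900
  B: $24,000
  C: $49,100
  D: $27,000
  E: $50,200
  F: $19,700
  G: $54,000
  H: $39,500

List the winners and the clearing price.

Sorting: 54,000 (G), 50,200 (E), 49,100 (C), 39,500 (H), …
Winners (2 units): G, E.
Highest unsuccessful bid: $49,100 → clearing price.

G, E; each pays $49,100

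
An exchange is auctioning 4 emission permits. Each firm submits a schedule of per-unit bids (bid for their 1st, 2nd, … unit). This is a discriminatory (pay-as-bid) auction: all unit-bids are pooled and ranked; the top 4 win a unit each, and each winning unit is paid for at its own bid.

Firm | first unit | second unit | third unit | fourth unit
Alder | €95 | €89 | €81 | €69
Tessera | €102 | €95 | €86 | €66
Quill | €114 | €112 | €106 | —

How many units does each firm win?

Pooled unit-bids ranked (top 4): 114 (Quill-1), 112 (Quill-2), 106 (Quill-3), 102 (Tessera-1)
Next rejected bid: €95 (not a price — pay-as-bid).
Allocation: Quill 3, Tessera 1.

Quill 3, Tessera 1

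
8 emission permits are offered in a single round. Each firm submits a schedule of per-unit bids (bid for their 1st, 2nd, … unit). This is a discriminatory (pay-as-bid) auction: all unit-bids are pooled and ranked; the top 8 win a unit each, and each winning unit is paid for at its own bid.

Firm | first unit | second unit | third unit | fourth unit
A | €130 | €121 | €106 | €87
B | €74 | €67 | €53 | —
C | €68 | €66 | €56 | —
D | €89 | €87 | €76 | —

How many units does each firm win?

A 4, B 1, D 3

Pooled unit-bids ranked (top 8): 130 (A-1), 121 (A-2), 106 (A-3), 89 (D-1), 87 (A-4), 87 (D-2), 76 (D-3), 74 (B-1)
Next rejected bid: €68 (not a price — pay-as-bid).
Allocation: A 4, B 1, D 3.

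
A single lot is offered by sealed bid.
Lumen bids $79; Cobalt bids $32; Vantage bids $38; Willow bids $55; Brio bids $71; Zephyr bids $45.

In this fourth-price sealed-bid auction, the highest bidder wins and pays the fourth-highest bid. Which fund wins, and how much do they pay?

Bids ranked: 79 (Lumen) > 71 (Brio) > 55 (Willow) > 45 (Zephyr) > 38 (Vantage) > 32 (Cobalt)
Lumen wins; payment is bid #4 in the ranking = $45.

Lumen pays $45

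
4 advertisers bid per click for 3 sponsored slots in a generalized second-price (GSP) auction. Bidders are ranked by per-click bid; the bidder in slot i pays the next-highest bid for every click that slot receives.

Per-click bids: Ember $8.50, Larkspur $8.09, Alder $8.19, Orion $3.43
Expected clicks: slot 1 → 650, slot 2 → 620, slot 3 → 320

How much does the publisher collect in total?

Total revenue: $11436.90

Ranked by bid: $8.50 (Ember) > $8.19 (Alder) > $8.09 (Larkspur) > $3.43 (Orion)
Slot 1: Ember pays $8.19 × 650 = $5323.50
Slot 2: Alder pays $8.09 × 620 = $5015.80
Slot 3: Larkspur pays $3.43 × 320 = $1097.60
Total = $11436.90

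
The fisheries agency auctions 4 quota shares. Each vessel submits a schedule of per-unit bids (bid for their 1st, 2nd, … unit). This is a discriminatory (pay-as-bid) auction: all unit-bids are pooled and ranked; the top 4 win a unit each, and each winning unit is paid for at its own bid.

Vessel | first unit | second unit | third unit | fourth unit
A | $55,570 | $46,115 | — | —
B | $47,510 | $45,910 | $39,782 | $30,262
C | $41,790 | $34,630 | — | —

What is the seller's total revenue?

Total revenue: $195,105

All unit-bids, highest first — top 4: 55,570 (A-1), 47,510 (B-1), 46,115 (A-2), 45,910 (B-2)
Next rejected bid: $41,790 (not a price — pay-as-bid).
Each winning unit pays its own bid.
Revenue = 55,570 + 47,510 + 46,115 + 45,910 = $195,105.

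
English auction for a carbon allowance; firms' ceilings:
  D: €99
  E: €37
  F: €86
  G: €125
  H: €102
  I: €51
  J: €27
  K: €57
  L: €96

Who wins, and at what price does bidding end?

Sorting limits: 125 (G) > 102 (H) > 99 (D) > 96 (L) > 86 (F) > 57 (K) > …
Bidding ends when H exits at €102; G takes it.

G wins at €102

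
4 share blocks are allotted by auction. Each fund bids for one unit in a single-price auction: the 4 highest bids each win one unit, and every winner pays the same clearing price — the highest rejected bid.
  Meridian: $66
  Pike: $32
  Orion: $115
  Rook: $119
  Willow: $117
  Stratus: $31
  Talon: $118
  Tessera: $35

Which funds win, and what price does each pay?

Ordering the bids: 119 (Rook), 118 (Talon), 117 (Willow), 115 (Orion), 66 (Meridian), 35 (Tessera), …
Top 4: Rook, Talon, Willow, Orion.
First losing bid is Meridian's $66, which sets the uniform price.

Rook, Talon, Willow, Orion; each pays $66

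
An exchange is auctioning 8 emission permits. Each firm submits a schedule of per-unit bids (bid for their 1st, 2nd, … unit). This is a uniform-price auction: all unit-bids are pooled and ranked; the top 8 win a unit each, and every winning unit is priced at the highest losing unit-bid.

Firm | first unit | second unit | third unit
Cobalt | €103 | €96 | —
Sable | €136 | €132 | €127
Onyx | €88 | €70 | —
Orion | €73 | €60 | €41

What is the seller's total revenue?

Pooled unit-bids ranked (top 8): 136 (Sable-1), 132 (Sable-2), 127 (Sable-3), 103 (Cobalt-1), 96 (Cobalt-2), 88 (Onyx-1), 73 (Orion-1), 70 (Onyx-2)
The (k+1)-th unit-bid is €60.
Allocation: Cobalt 2, Onyx 2, Orion 1, Sable 3. Every unit priced at €60.
Revenue = 8 × 60 = €480.

Total revenue: €480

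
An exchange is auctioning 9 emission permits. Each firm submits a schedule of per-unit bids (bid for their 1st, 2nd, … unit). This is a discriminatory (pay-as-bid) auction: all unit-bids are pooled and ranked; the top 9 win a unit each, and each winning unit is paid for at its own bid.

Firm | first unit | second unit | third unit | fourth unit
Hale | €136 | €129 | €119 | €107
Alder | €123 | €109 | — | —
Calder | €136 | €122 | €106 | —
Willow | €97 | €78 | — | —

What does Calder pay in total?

Calder pays €364

Pooled unit-bids ranked (top 9): 136 (Hale-1), 136 (Calder-1), 129 (Hale-2), 123 (Alder-1), 122 (Calder-2), 119 (Hale-3), 109 (Alder-2), 107 (Hale-4), 106 (Calder-3)
Next rejected bid: €97 (not a price — pay-as-bid).
Calder's winning unit-bids: 136 + 122 + 106 = €364.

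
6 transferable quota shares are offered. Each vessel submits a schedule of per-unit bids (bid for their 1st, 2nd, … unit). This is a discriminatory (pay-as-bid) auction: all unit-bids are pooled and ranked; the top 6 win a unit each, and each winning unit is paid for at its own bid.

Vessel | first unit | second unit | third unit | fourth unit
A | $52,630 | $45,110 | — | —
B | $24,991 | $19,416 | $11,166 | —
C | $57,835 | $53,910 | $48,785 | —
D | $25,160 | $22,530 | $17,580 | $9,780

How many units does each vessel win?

A 2, C 3, D 1

All unit-bids, highest first — top 6: 57,835 (C-1), 53,910 (C-2), 52,630 (A-1), 48,785 (C-3), 45,110 (A-2), 25,160 (D-1)
Next rejected bid: $24,991 (not a price — pay-as-bid).
Allocation: A 2, C 3, D 1.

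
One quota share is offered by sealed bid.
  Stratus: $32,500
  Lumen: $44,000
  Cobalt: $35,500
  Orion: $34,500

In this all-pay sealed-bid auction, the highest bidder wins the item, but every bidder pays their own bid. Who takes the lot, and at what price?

All-pay sealed-bid auction: the highest bidder wins the item, but every bidder pays their own bid.
Sorting bids: 44,000 (Lumen) > 35,500 (Cobalt) > 34,500 (Orion) > 32,500 (Stratus)
Lumen is highest and takes the item; every bidder forfeits their bid.

Lumen pays $44,000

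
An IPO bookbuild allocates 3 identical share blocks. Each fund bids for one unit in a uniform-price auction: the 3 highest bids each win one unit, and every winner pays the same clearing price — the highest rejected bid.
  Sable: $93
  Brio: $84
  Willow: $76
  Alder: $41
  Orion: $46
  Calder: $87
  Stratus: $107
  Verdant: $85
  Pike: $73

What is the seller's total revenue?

Total revenue: $255

Sorting: 107 (Stratus), 93 (Sable), 87 (Calder), 85 (Verdant), 84 (Brio), …
Winners (3 units): Stratus, Sable, Calder.
Clearing price = highest rejected bid = $85.
Total revenue = 3 × $85 = $255.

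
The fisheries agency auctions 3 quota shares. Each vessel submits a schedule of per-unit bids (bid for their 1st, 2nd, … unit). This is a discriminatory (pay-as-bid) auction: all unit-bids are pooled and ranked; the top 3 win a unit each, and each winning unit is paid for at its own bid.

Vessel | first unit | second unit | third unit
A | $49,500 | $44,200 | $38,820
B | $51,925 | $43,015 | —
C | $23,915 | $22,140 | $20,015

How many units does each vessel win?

Pooled unit-bids ranked (top 3): 51,925 (B-1), 49,500 (A-1), 44,200 (A-2)
Next rejected bid: $43,015 (not a price — pay-as-bid).
Allocation: A 2, B 1.

A 2, B 1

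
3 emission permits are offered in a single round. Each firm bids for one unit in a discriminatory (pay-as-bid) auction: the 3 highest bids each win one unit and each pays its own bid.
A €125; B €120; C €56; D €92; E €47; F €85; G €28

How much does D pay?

Sorting: 125 (A), 120 (B), 92 (D), 85 (F), 56 (C), …
Winners (3 units): A, B, D.
D wins → own bid €92.

D pays €92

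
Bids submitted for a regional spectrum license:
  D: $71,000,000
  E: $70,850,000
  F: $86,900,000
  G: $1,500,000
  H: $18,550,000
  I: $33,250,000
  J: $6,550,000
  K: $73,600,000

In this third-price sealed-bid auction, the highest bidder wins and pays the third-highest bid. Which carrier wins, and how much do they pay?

F pays $71,000,000

Sorting bids: 86,900,000 (F) > 73,600,000 (K) > 71,000,000 (D) > 70,850,000 (E) > 33,250,000 (I) > 18,550,000 (H) > …
F is highest; pays the third-highest bid, $71,000,000.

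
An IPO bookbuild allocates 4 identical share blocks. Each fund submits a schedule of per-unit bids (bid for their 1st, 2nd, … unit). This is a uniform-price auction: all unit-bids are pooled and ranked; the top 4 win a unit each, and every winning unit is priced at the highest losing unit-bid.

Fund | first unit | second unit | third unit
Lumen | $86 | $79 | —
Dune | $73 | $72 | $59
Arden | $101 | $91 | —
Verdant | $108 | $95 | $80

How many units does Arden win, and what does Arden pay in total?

All unit-bids, highest first — top 4: 108 (Verdant-1), 101 (Arden-1), 95 (Verdant-2), 91 (Arden-2)
Highest rejected unit-bid = $86.
Arden wins 2 unit(s) at $86 each.

Arden: 2 units, pays $172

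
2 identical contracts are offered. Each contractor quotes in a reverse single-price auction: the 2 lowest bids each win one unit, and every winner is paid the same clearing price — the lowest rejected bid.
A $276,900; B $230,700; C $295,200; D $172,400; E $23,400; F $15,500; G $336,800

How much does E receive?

Sorting: 15,500 (F), 23,400 (E), 172,400 (D), 230,700 (B), …
The 2 lowest are F, E.
Lowest unsuccessful bid: $172,400 → clearing price.
E wins → is paid $172,400.

E is paid $172,400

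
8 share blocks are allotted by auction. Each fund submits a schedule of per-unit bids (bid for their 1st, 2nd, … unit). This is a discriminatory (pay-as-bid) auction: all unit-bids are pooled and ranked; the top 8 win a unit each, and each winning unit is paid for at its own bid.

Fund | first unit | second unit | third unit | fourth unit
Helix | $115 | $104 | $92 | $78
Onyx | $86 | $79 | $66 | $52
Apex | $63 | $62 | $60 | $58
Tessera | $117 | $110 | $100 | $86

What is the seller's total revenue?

All unit-bids, highest first — top 8: 117 (Tessera-1), 115 (Helix-1), 110 (Tessera-2), 104 (Helix-2), 100 (Tessera-3), 92 (Helix-3), 86 (Onyx-1), 86 (Tessera-4)
Next rejected bid: $79 (not a price — pay-as-bid).
Each winning unit pays its own bid.
Revenue = 117 + 115 + 110 + 104 + 100 + 92 + 86 + 86 = $810.

Total revenue: $810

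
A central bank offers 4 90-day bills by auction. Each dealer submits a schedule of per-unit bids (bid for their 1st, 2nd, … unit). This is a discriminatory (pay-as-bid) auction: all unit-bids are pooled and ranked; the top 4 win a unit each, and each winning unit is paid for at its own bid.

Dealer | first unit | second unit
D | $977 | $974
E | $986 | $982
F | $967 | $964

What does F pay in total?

F pays $0

Pooled unit-bids ranked (top 4): 986 (E-1), 982 (E-2), 977 (D-1), 974 (D-2)
Next rejected bid: $967 (not a price — pay-as-bid).
F wins no units.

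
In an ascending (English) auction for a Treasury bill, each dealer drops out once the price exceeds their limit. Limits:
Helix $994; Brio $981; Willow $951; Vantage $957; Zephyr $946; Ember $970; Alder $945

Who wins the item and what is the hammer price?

Limits ranked: 994 (Helix) > 981 (Brio) > 970 (Ember) > 957 (Vantage) > 951 (Willow) > 946 (Zephyr) > …
Bidding ends when Brio exits at $981; Helix takes it.

Helix wins at $981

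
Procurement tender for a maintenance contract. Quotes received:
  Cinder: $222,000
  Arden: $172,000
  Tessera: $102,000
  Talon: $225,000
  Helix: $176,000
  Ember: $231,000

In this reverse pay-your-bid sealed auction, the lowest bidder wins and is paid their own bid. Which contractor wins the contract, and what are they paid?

Bids ranked: 102,000 (Tessera) < 172,000 (Arden) < 176,000 (Helix) < 222,000 (Cinder) < 225,000 (Talon) < 231,000 (Ember)
Tessera has the lowest bid and is paid exactly that: $102,000.

Tessera is paid $102,000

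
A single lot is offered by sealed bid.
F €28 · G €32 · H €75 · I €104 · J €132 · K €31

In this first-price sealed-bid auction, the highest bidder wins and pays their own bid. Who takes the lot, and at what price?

Rule: the highest bidder wins and pays their own bid.
Bids ranked: 132 (J) > 104 (I) > 75 (H) > 32 (G) > 31 (K) > 28 (F)
J has the highest bid and pays exactly that: €132.

J pays €132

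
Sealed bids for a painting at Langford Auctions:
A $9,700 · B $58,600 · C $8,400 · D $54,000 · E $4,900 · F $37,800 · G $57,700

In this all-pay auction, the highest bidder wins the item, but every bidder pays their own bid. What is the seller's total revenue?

Bids ranked: 58,600 (B) > 57,700 (G) > 54,000 (D) > 37,800 (F) > 9,700 (A) > 8,400 (C) > …
Every bidder forfeits their bid regardless of winning.
Revenue = 9,700 + 58,600 + 8,400 + 54,000 + 4,900 + 37,800 + 57,700 = $231,100.

Total revenue: $231,100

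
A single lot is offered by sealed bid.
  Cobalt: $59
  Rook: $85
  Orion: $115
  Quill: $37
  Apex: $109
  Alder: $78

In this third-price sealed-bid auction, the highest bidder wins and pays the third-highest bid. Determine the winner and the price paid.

Bids in order: 115 (Orion) > 109 (Apex) > 85 (Rook) > 78 (Alder) > 59 (Cobalt) > 37 (Quill)
Orion is highest; pays the third-highest bid, $85.

Orion pays $85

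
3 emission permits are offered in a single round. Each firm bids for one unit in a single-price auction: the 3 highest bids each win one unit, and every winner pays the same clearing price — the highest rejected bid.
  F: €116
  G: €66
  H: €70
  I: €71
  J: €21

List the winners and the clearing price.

F, I, H; each pays €66

Bids ranked high→low: 116 (F), 71 (I), 70 (H), 66 (G), 21 (J)
Top 3: F, I, H.
Highest unsuccessful bid: €66 → clearing price.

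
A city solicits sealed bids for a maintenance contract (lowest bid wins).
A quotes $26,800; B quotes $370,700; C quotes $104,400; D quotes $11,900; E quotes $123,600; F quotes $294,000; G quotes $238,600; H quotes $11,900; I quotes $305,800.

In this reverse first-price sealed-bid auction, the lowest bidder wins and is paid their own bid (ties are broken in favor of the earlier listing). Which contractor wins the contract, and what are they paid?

Bids in order: 11,900 (D) < 11,900 (H) < 26,800 (A) < 104,400 (C) < 123,600 (E) < 238,600 (G) < …
Tie at $11,900 → D wins by tie-break.
D has the lowest bid and is paid exactly that: $11,900.

D is paid $11,900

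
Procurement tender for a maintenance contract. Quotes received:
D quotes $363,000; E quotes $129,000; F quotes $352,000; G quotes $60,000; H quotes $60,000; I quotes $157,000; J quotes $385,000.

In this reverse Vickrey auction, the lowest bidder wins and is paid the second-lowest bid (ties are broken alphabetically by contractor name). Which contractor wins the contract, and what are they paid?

G is paid $60,000

Rule: the lowest bidder wins and is paid the second-lowest bid.
Bids ranked: 60,000 (G) < 60,000 (H) < 129,000 (E) < 157,000 (I) < 352,000 (F) < 363,000 (D) < …
G and H tie at $60,000; tie-break gives it to G.
G wins with the lowest bid; price is set by the runner-up at $60,000.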